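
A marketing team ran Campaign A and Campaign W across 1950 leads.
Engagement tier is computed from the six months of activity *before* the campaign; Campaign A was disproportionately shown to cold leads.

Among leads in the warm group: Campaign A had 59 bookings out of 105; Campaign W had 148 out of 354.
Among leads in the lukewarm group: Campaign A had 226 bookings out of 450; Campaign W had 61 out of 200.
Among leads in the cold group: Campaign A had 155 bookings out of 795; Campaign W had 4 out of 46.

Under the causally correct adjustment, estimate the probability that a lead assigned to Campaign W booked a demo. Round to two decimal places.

Engagement tier differs across campaigns for reasons unrelated to any effect of the campaign itself, and it separately predicts the outcome — a classic confounder. We must compare within engagement tier levels.
Standardising Campaign W to the population engagement tier mix: 0.235·148/354 + 0.333·61/200 + 0.431·4/46 = 0.238.

0.24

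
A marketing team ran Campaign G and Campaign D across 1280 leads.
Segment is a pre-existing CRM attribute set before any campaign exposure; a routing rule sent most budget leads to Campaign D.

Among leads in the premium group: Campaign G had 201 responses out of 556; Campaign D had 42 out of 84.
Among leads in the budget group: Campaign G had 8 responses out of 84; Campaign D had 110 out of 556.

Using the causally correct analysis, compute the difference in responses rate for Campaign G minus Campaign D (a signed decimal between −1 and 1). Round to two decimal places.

Within every customer segment level Campaign D has the higher rate, yet pooled Campaign G does — Simpson's reversal.
Here customer segment is a common cause — it drives both which campaign a case falls under and the outcome. The crude comparison mixes populations; the stratum-specific rates are the causally relevant ones.
Adjusting over the population distribution of customer segment: 0.500·(0.362−0.500) + 0.500·(0.095−0.198) = -0.121.

-0.12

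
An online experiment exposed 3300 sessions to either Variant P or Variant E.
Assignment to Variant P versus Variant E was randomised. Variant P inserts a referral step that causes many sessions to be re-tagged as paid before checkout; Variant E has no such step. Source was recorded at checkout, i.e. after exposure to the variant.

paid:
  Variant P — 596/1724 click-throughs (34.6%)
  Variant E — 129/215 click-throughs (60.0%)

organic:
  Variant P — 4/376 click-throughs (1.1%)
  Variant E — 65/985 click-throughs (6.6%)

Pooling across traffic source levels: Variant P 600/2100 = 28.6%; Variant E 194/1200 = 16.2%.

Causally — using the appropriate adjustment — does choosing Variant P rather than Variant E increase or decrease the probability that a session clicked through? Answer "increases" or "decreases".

Variant E is higher inside every traffic source stratum but Variant P is higher in aggregate. Whether to stratify depends on how traffic source relates to the variant.
Because the variant influences traffic source, traffic source is a post-treatment mediator, not a confounder. Stratifying on it would bias the estimate; the causal effect is the crude pooled difference.
Pooled: Variant P 28.6% vs Variant E 16.2%; Variant P is higher overall.

increases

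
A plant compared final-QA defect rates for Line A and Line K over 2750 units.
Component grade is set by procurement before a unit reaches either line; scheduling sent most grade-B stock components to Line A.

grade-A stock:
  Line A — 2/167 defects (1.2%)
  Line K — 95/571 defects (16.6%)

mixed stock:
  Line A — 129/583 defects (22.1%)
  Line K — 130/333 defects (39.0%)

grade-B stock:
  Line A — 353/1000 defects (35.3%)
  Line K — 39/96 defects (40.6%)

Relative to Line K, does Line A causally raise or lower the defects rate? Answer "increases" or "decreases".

The stratified and pooled comparisons disagree (Line A wins within each component grade; Line K wins overall), so the answer turns on the causal role of component grade.
Component grade is set before the line has any effect — it is not caused by the line — and it independently drives the outcome. That makes it a confounder, so the causal comparison is within component grade levels.
Within each level — grade-A stock: 1.2% vs 16.6%; mixed stock: 22.1% vs 39.0%; grade-B stock: 35.3% vs 40.6% — Line A is lower every time.

decreases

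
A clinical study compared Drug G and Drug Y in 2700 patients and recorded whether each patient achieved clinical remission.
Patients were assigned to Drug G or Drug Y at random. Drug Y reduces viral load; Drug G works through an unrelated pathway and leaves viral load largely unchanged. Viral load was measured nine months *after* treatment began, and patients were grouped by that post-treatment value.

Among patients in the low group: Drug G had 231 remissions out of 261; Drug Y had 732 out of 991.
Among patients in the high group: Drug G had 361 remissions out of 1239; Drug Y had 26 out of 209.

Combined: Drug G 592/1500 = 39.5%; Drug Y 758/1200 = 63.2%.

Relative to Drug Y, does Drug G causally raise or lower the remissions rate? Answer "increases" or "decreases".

Stratifying would compare drugs among patients the drugs themselves sorted into viral load groups — a form of selection on an intermediate. The unconditioned pooled rates give the total causal effect.
Pooled: Drug G 39.5% vs Drug Y 63.2%; Drug Y is higher overall.

decreases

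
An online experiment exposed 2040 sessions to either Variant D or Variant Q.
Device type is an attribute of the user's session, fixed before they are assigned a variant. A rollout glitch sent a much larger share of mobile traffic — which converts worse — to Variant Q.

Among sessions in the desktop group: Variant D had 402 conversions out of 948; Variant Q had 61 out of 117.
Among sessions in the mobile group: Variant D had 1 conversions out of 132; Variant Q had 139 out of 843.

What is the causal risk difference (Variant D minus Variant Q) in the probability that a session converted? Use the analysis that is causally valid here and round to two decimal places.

-0.13

The stratified and pooled comparisons disagree (Variant Q wins within each device type; Variant D wins overall), so the answer turns on the causal role of device type.
Device type is set before the variant has any effect — it is not caused by the variant — and it independently drives the outcome. That makes it a confounder, so the causal comparison is within device type levels.
Adjusting over the population distribution of device type: 0.522·(0.424−0.521) + 0.478·(0.008−0.165) = -0.126.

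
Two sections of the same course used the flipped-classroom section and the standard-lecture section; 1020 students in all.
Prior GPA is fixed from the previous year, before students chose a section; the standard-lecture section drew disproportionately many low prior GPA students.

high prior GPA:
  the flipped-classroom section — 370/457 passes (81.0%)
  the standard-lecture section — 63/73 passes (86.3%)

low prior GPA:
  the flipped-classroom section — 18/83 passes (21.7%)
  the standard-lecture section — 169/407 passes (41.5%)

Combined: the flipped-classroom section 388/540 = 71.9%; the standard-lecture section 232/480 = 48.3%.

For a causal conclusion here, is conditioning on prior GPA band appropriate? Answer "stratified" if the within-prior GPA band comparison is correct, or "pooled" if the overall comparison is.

Nothing the teaching method does changes prior GPA band; the imbalance is an allocation artefact. With prior GPA band also predicting the outcome, the pooled figure is confounded, and the within-stratum comparison is the causal one.
Within each level — high prior GPA: 81.0% vs 86.3%; low prior GPA: 21.7% vs 41.5% — the standard-lecture section is higher every time.

stratified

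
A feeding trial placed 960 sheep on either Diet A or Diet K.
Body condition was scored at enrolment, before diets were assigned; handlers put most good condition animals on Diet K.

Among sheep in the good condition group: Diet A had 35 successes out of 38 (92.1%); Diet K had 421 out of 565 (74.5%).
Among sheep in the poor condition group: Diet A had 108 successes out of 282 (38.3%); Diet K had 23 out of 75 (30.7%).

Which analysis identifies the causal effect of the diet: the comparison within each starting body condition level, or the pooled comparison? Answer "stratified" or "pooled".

Within every starting body condition level Diet A has the higher rate, yet pooled Diet K does — Simpson's reversal.
Starting body condition satisfies the back-door criterion: it is not a descendant of the diet, and it blocks the spurious path from diet to outcome. Adjusting for it (i.e., using the within-starting body condition rates) gives the causal effect.
Within each level — good condition: 92.1% vs 74.5%; poor condition: 38.3% vs 30.7% — Diet A is higher every time.

stratified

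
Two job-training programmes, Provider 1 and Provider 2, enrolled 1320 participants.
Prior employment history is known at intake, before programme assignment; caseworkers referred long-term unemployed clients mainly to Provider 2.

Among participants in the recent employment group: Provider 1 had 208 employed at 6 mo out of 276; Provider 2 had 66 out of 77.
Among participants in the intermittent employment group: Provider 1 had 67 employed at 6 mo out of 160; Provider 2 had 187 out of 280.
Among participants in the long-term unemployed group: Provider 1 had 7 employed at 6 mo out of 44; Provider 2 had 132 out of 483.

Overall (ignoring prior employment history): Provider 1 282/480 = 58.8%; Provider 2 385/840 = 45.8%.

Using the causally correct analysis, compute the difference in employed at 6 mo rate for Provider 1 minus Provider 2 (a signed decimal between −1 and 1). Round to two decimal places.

Within every prior employment history level Provider 2 has the higher rate, yet pooled Provider 1 does — Simpson's reversal.
The imbalance in prior employment history arose from how participants were allocated, not from anything the programme did; and prior employment history independently affects the outcome. The pooled gap is confounded — condition on prior employment history.
Adjusting over the population distribution of prior employment history: 0.267·(0.754−0.857) + 0.333·(0.419−0.668) + 0.399·(0.159−0.273) = -0.156.

-0.16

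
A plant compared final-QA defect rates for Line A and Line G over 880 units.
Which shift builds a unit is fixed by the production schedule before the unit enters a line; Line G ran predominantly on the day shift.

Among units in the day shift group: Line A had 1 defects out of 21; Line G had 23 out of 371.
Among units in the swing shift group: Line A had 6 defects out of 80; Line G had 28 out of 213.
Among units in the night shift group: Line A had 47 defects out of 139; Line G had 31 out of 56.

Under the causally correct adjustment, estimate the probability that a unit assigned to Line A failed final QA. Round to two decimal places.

0.12

Within every shift level Line A has the lower rate, yet pooled Line G does — Simpson's reversal.
Since shift is a pre-existing factor (not a product of the line) and it affects the outcome on its own, it is a confounder. The stratified rates, not the pooled rate, identify the causal effect.
Standardising Line A to the population shift mix: 0.445·1/21 + 0.333·6/80 + 0.222·47/139 = 0.121.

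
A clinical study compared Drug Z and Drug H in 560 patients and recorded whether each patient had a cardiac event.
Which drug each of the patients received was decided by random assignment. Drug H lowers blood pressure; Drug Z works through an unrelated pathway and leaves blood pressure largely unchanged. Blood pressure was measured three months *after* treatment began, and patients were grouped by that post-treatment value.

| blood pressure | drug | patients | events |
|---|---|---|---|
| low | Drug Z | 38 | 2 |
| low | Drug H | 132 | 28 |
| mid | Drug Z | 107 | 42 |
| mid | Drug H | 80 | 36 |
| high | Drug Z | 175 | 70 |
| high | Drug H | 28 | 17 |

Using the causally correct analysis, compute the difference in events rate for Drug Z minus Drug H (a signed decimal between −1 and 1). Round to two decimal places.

+0.02

The blood pressure-specific comparison favours Drug Z throughout, but the pooled figures favour Drug H. The question is whether to condition on blood pressure.
The distribution of blood pressure is itself part of what the drug does — it is an intermediate outcome. Holding it fixed would remove that part of the effect; the total effect is the pooled difference.
The causal difference is the pooled difference: 0.356 − 0.338 = +0.019.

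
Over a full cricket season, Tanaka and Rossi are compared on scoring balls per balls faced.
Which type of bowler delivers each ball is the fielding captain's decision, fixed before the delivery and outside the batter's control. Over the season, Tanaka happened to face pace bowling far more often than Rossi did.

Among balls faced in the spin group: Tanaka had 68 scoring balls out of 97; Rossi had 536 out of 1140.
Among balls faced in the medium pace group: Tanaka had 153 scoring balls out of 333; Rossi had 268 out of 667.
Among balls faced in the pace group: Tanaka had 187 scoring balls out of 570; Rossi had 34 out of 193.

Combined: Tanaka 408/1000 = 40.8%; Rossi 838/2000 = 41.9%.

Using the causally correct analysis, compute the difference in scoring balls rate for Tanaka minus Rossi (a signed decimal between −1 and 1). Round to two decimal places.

+0.15

Within every bowling type level Tanaka has the higher rate, yet pooled Rossi does — Simpson's reversal.
The imbalance in bowling type arose from how balls faced were allocated, not from anything the player did; and bowling type independently affects the outcome. The pooled gap is confounded — condition on bowling type.
Adjusting over the population distribution of bowling type: 0.412·(0.701−0.470) + 0.333·(0.459−0.402) + 0.254·(0.328−0.176) = +0.153.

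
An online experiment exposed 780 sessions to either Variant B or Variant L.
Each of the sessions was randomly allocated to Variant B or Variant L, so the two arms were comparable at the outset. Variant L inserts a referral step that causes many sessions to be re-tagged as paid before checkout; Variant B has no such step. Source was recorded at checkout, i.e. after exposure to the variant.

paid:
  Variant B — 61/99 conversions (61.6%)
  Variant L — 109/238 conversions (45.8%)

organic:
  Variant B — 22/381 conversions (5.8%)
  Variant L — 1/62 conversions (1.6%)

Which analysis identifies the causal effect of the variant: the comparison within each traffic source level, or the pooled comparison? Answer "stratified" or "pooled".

pooled

Traffic source is recorded after the variant and is itself shifted by it — it sits on the causal path from variant to outcome. Conditioning on a mediator would strip out part of the effect we want; the pooled comparison gives the total causal effect.
Pooled: Variant B 17.3% vs Variant L 36.7%; Variant L is higher overall.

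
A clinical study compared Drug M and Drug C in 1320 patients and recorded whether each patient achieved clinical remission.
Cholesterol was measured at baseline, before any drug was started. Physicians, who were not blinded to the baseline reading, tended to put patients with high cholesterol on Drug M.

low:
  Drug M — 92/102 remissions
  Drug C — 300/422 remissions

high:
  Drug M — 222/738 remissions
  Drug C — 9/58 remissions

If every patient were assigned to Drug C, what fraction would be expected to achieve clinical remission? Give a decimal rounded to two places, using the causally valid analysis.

The stratified and pooled comparisons disagree (Drug M wins within each cholesterol; Drug C wins overall), so the answer turns on the causal role of cholesterol.
The imbalance in cholesterol arose from how patients were allocated, not from anything the drug did; and cholesterol independently affects the outcome. The pooled gap is confounded — condition on cholesterol.
Standardising Drug C to the population cholesterol mix: 0.397·300/422 + 0.603·9/58 = 0.376.

0.38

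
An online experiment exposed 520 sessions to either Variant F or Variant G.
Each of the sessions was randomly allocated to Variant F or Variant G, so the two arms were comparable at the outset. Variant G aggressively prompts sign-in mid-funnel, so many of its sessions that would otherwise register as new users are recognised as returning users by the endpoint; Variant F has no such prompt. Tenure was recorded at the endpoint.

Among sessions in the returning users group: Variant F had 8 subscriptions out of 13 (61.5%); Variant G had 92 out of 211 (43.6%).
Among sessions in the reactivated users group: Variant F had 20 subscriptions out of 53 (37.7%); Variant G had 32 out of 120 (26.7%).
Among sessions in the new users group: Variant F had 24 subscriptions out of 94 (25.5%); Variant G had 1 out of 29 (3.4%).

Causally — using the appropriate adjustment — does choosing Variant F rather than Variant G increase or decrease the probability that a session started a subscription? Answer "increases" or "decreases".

Stratifying would compare variants among sessions the variants themselves sorted into user tenure groups — a form of selection on an intermediate. The unconditioned pooled rates give the total causal effect.
Pooled: Variant F 32.5% vs Variant G 34.7%; Variant G is higher overall.

decreases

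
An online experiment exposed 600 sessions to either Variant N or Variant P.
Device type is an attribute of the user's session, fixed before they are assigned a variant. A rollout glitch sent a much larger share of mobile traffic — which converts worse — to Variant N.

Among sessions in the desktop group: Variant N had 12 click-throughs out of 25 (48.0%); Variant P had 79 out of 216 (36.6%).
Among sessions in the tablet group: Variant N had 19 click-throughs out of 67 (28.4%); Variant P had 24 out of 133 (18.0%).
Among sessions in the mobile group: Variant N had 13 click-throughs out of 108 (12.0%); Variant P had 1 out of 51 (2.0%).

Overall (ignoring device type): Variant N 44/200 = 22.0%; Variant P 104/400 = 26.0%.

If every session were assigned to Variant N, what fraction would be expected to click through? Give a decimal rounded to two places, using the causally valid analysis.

Here device type is a common cause — it drives both which variant a case falls under and the outcome. The crude comparison mixes populations; the stratum-specific rates are the causally relevant ones.
Standardising Variant N to the population device type mix: 0.402·12/25 + 0.333·19/67 + 0.265·13/108 = 0.319.

0.32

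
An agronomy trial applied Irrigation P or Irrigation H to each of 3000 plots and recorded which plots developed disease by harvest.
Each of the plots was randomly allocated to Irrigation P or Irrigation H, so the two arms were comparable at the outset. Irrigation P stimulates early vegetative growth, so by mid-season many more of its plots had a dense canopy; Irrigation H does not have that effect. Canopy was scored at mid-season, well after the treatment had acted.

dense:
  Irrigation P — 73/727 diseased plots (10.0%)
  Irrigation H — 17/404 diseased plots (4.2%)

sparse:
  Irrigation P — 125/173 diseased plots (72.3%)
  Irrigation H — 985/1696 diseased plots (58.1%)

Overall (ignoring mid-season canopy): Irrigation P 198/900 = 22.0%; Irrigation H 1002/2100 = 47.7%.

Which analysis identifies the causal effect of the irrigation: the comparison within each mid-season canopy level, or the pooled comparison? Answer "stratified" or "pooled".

pooled

The mid-season canopy-specific comparison favours Irrigation H throughout, but the pooled figures favour Irrigation P. The question is whether to condition on mid-season canopy.
Mid-season canopy here is a post-treatment variable shaped by the irrigation; conditioning on it would introduce bias rather than remove it. The overall comparison is the causal one.
Pooled: Irrigation P 22.0% vs Irrigation H 47.7%; Irrigation P is lower overall.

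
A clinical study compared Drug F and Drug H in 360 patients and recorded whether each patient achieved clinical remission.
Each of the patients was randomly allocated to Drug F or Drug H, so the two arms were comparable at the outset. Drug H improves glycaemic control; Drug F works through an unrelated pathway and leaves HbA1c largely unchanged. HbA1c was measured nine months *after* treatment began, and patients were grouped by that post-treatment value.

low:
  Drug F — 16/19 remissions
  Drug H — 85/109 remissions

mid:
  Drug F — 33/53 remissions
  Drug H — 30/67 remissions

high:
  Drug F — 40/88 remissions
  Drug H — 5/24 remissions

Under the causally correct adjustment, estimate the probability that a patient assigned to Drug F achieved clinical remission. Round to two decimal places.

HbA1c is downstream of the drug. One should not condition on a consequence of treatment, so the overall rates are the right comparison.
So P(outcome | do(Drug F)) is just the pooled rate for Drug F: 89/160 = 0.556.

0.56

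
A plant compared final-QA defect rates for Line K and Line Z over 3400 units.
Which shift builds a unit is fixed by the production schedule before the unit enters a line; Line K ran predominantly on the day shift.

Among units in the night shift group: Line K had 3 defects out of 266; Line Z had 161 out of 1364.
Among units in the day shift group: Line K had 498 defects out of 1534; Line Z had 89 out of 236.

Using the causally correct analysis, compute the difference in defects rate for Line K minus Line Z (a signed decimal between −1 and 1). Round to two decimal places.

-0.08

Line K is lower inside every shift stratum but Line Z is lower in aggregate. Whether to stratify depends on how shift relates to the line.
Nothing the line does changes shift; the imbalance is an allocation artefact. With shift also predicting the outcome, the pooled figure is confounded, and the within-stratum comparison is the causal one.
Adjusting over the population distribution of shift: 0.479·(0.011−0.118) + 0.521·(0.325−0.377) = -0.078.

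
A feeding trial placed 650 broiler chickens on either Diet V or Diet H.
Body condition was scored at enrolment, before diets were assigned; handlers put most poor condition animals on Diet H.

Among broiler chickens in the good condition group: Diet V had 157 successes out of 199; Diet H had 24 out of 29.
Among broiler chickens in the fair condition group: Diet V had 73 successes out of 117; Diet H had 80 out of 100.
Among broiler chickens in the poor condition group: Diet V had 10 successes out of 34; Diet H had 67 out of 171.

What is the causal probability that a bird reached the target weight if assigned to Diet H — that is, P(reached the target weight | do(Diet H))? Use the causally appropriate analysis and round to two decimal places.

0.68

Here starting body condition is a common cause — it drives both which diet a case falls under and the outcome. The crude comparison mixes populations; the stratum-specific rates are the causally relevant ones.
Standardising Diet H to the population starting body condition mix: 0.351·24/29 + 0.334·80/100 + 0.315·67/171 = 0.681.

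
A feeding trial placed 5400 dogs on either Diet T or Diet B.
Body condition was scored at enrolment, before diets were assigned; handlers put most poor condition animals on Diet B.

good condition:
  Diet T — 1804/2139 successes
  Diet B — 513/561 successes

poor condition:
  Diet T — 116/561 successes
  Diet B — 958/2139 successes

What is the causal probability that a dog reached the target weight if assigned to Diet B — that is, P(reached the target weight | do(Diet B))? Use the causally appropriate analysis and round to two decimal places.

Since starting body condition is a pre-existing factor (not a product of the diet) and it affects the outcome on its own, it is a confounder. The stratified rates, not the pooled rate, identify the causal effect.
Standardising Diet B to the population starting body condition mix: 0.500·513/561 + 0.500·958/2139 = 0.681.

0.68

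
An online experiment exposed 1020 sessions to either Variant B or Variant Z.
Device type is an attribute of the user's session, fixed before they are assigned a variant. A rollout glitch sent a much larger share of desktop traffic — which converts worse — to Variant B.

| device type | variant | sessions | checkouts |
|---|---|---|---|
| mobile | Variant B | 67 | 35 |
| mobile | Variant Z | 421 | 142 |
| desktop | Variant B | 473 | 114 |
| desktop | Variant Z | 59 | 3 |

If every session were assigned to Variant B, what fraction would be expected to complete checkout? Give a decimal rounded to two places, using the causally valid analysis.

The device type-specific comparison favours Variant B throughout, but the pooled figures favour Variant Z. The question is whether to condition on device type.
Device type is set before the variant has any effect — it is not caused by the variant — and it independently drives the outcome. That makes it a confounder, so the causal comparison is within device type levels.
Standardising Variant B to the population device type mix: 0.478·35/67 + 0.522·114/473 = 0.376.

0.38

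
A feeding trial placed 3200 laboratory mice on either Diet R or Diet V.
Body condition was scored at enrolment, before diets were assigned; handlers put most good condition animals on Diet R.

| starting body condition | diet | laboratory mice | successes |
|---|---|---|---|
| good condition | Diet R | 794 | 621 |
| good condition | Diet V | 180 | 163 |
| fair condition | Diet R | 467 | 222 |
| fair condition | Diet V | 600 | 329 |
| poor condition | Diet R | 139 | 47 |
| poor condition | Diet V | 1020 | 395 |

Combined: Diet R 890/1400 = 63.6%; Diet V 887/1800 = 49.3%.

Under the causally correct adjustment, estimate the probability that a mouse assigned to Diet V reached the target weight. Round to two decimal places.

0.60

The stratified and pooled comparisons disagree (Diet V wins within each starting body condition; Diet R wins overall), so the answer turns on the causal role of starting body condition.
Starting body condition is set before the diet has any effect — it is not caused by the diet — and it independently drives the outcome. That makes it a confounder, so the causal comparison is within starting body condition levels.
Standardising Diet V to the population starting body condition mix: 0.304·163/180 + 0.333·329/600 + 0.362·395/1020 = 0.599.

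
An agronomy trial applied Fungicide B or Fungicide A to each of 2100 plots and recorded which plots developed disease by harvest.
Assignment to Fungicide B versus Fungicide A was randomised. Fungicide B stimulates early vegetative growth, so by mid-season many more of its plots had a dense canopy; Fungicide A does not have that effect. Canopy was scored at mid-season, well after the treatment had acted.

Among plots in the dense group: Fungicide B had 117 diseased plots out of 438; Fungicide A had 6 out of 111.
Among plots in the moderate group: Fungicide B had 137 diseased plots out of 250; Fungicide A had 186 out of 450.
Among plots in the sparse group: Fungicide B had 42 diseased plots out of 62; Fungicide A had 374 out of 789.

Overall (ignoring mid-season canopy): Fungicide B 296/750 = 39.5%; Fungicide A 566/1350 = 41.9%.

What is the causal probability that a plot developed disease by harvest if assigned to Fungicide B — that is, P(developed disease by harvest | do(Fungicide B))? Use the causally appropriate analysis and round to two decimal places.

0.39

The mid-season canopy-specific comparison favours Fungicide A throughout, but the pooled figures favour Fungicide B. The question is whether to condition on mid-season canopy.
Stratifying would compare fungicides among plots the fungicides themselves sorted into mid-season canopy groups — a form of selection on an intermediate. The unconditioned pooled rates give the total causal effect.
So P(outcome | do(Fungicide B)) is just the pooled rate for Fungicide B: 296/750 = 0.395.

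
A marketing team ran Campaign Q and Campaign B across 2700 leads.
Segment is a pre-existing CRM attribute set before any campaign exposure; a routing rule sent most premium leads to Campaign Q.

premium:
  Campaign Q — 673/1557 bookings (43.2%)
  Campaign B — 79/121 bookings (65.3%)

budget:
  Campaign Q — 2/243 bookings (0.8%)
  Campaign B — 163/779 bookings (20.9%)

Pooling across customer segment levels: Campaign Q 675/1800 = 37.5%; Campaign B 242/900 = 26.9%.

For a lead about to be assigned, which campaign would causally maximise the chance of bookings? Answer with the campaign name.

The stratified and pooled comparisons disagree (Campaign B wins within each customer segment; Campaign Q wins overall), so the answer turns on the causal role of customer segment.
The imbalance in customer segment arose from how leads were allocated, not from anything the campaign did; and customer segment independently affects the outcome. The pooled gap is confounded — condition on customer segment.
Within each level — premium: 43.2% vs 65.3%; budget: 0.8% vs 20.9% — Campaign B is higher every time.

Campaign B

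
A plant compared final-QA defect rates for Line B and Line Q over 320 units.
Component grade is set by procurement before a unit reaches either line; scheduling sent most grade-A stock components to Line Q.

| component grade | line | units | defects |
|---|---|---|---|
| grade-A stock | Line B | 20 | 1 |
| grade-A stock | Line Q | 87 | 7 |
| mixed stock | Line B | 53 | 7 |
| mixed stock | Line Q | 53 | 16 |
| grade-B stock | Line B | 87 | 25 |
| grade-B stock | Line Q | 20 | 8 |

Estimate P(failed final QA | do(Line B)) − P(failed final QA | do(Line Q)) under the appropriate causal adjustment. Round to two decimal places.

The imbalance in component grade arose from how units were allocated, not from anything the line did; and component grade independently affects the outcome. The pooled gap is confounded — condition on component grade.
Adjusting over the population distribution of component grade: 0.334·(0.050−0.080) + 0.331·(0.132−0.302) + 0.334·(0.287−0.400) = -0.104.

-0.10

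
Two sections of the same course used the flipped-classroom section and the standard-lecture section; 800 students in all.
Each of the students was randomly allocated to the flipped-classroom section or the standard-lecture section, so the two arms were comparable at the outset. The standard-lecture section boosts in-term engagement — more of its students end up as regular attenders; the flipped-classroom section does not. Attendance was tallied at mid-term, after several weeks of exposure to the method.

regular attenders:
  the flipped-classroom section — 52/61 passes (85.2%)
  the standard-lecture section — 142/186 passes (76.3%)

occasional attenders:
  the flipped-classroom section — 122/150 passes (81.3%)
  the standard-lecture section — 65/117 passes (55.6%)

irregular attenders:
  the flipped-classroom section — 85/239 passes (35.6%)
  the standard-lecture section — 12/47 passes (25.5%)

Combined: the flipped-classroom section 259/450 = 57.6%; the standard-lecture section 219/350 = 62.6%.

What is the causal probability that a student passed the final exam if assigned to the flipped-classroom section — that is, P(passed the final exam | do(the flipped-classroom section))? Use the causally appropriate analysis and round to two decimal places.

0.58

Mid-term attendance is downstream of the teaching method. One should not condition on a consequence of treatment, so the overall rates are the right comparison.
So P(outcome | do(the flipped-classroom section)) is just the pooled rate for the flipped-classroom section: 259/450 = 0.576.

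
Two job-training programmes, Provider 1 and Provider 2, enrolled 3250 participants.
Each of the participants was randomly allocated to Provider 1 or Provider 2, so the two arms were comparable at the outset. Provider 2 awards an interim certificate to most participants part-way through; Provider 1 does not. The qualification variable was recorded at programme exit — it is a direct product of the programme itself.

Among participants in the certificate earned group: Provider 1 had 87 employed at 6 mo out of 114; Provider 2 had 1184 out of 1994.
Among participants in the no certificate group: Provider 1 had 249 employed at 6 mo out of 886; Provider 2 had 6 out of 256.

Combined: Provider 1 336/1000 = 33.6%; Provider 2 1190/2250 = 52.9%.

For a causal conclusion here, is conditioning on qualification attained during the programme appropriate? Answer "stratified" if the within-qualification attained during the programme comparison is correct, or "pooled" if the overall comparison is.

pooled

The distribution of qualification attained during the programme is itself part of what the programme does — it is an intermediate outcome. Holding it fixed would remove that part of the effect; the total effect is the pooled difference.
Pooled: Provider 1 33.6% vs Provider 2 52.9%; Provider 2 is higher overall.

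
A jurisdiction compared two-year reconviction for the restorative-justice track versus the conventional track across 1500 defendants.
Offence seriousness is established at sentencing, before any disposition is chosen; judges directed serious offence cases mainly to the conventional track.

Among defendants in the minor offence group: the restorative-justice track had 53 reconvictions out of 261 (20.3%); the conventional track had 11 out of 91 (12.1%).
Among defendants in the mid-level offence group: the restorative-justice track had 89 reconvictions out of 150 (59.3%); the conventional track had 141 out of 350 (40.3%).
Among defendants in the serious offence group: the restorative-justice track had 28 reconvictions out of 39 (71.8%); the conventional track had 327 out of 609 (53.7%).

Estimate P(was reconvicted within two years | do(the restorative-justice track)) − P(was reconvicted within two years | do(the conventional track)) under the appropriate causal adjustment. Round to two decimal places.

+0.16

Within every offence seriousness level the conventional track has the lower rate, yet pooled the restorative-justice track does — Simpson's reversal.
Here offence seriousness is a common cause — it drives both which disposition a case falls under and the outcome. The crude comparison mixes populations; the stratum-specific rates are the causally relevant ones.
Adjusting over the population distribution of offence seriousness: 0.235·(0.203−0.121) + 0.333·(0.593−0.403) + 0.432·(0.718−0.537) = +0.161.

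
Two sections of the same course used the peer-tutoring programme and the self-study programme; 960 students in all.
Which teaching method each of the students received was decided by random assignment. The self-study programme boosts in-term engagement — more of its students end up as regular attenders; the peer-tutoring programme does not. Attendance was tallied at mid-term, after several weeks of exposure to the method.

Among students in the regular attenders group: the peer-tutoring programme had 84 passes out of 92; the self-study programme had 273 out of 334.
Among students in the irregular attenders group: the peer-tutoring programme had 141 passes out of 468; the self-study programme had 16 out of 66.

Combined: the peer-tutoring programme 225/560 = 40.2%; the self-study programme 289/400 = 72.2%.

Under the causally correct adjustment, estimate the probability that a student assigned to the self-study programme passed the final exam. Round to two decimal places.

The distribution of mid-term attendance is itself part of what the teaching method does — it is an intermediate outcome. Holding it fixed would remove that part of the effect; the total effect is the pooled difference.
So P(outcome | do(the self-study programme)) is just the pooled rate for the self-study programme: 289/400 = 0.723.

0.72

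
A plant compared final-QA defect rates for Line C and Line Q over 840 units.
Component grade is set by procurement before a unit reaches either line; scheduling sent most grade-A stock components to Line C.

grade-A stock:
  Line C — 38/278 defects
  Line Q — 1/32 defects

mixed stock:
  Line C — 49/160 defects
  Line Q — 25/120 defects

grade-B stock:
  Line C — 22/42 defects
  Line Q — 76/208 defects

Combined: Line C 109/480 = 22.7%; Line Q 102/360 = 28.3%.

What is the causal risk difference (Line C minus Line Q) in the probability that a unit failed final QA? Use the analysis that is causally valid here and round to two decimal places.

Since component grade is a pre-existing factor (not a product of the line) and it affects the outcome on its own, it is a confounder. The stratified rates, not the pooled rate, identify the causal effect.
Adjusting over the population distribution of component grade: 0.369·(0.137−0.031) + 0.333·(0.306−0.208) + 0.298·(0.524−0.365) = +0.119.

+0.12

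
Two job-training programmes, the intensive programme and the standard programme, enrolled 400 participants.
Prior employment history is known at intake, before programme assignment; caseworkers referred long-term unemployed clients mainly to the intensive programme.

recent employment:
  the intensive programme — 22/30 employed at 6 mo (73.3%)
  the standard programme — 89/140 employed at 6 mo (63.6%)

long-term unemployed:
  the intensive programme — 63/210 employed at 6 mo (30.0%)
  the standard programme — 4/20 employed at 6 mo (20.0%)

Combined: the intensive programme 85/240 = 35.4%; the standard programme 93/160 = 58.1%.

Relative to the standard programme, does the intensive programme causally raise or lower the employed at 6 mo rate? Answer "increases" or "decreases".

Here prior employment history is a common cause — it drives both which programme a case falls under and the outcome. The crude comparison mixes populations; the stratum-specific rates are the causally relevant ones.
Within each level — recent employment: 73.3% vs 63.6%; long-term unemployed: 30.0% vs 20.0% — the intensive programme is higher every time.

increases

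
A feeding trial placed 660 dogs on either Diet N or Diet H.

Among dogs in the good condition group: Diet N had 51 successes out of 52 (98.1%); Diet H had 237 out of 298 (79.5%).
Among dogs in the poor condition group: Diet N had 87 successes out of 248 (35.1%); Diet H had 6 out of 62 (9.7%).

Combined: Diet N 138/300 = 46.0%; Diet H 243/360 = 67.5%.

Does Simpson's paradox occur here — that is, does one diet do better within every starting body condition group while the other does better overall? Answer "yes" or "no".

Within each starting body condition level (good condition 98.1% vs 79.5%; poor condition 35.1% vs 9.7%), Diet N has the higher rate every time. Pooled: 46.0% vs 67.5% — Diet H has the higher rate overall. The two comparisons disagree.

yes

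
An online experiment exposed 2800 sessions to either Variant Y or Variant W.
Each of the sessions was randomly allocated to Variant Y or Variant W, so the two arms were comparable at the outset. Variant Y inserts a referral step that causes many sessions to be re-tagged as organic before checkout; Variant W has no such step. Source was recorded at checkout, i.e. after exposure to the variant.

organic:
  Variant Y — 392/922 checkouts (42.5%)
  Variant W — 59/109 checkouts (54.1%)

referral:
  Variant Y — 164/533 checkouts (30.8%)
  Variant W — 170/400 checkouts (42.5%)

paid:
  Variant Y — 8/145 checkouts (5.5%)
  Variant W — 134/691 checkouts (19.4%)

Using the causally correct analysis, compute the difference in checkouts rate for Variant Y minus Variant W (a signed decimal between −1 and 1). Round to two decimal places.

+0.05

Variant W is higher inside every traffic source stratum but Variant Y is higher in aggregate. Whether to stratify depends on how traffic source relates to the variant.
Traffic source here is a post-treatment variable shaped by the variant; conditioning on it would introduce bias rather than remove it. The overall comparison is the causal one.
The causal difference is the pooled difference: 0.352 − 0.302 = +0.050.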